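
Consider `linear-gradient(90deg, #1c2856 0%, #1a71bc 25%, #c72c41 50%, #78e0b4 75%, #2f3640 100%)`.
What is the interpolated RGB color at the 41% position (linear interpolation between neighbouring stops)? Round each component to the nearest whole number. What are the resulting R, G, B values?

(137, 69, 109)

41% lies between the 25% and 50% stops, so the local fraction is t = (41 − 25)/(50 − 25) = 16/25 ≈ 0.64.
#1a71bc → (26, 113, 188); #c72c41 → (199, 44, 65).
R = 26 + 0.64 × (199 − 26) = 136.72 → 137
G = 113 + 0.64 × (44 − 113) = 68.84 → 69
B = 188 + 0.64 × (65 − 188) = 109.28 → 109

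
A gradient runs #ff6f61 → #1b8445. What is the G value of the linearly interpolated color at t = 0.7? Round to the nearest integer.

126

G₁ = 111 (from #ff6f61), G₂ = 132 (from #1b8445).
G = 111 + 0.7 × (132 − 111) = 125.7 → 126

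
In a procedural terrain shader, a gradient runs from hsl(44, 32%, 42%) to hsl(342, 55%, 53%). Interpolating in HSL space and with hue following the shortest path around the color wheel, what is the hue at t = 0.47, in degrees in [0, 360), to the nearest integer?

15

Hue: 342 − 44 = 298°, but |298| > 180 so the shorter arc goes the other way: Δh = 298 − 360 = -62°.
H = 44 + 0.47 × (-62) = 14.86 → 15°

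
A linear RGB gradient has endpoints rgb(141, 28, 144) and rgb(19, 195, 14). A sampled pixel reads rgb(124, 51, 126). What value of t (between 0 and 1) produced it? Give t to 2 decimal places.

Invert the lerp on the G channel (largest span, 167): t = (51 − 28) / (195 − 28) = 23/167 = 0.13772.
Check on R: (124 − 141)/(19 − 141) = 0.1393 ✓

0.14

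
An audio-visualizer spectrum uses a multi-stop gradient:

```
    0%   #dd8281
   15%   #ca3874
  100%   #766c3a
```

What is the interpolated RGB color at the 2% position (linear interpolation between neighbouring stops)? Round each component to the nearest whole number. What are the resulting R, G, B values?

2% lies between the 0% and 15% stops, so the local fraction is t = (2 − 0)/(15 − 0) = 2/15 ≈ 0.1333.
#dd8281 → (221, 130, 129); #ca3874 → (202, 56, 116).
R = 221 + 0.1333 × (202 − 221) = 218.467 → 218
G = 130 + 0.1333 × (56 − 130) = 120.136 → 120
B = 129 + 0.1333 × (116 − 129) = 127.267 → 127

(218, 120, 127)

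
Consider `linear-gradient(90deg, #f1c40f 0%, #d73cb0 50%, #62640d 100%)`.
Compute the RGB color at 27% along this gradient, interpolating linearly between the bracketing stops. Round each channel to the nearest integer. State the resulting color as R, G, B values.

(227, 123, 102)

27% lies between the 0% and 50% stops, so the local fraction is t = (27 − 0)/(50 − 0) = 27/50 ≈ 0.54.
#f1c40f → (241, 196, 15); #d73cb0 → (215, 60, 176).
R = 241 + 0.54 × (215 − 241) = 226.96 → 227
G = 196 + 0.54 × (60 − 196) = 122.56 → 123
B = 15 + 0.54 × (176 − 15) = 101.94 → 102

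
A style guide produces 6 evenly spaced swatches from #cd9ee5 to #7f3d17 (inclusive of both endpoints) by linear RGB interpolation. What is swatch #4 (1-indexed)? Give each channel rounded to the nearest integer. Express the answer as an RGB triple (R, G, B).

With 6 swatches and endpoints inclusive, swatch 4 sits at t = (4 − 1)/(6 − 1) = 3/5 ≈ 0.6.
#cd9ee5 → (205, 158, 229); #7f3d17 → (127, 61, 23).
R = 205 + 0.6 × (127 − 205) = 158.2 → 158
G = 158 + 0.6 × (61 − 158) = 99.8 → 100
B = 229 + 0.6 × (23 − 229) = 105.4 → 105

(158, 100, 105)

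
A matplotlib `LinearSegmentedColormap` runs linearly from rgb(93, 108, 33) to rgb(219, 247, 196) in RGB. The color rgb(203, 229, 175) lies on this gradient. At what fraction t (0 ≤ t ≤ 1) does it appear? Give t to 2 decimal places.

Invert the lerp on the B channel (largest span, 163): t = (175 − 33) / (196 − 33) = 142/163 = 0.87117.
Check on R: (203 − 93)/(219 − 93) = 0.873 ✓

0.87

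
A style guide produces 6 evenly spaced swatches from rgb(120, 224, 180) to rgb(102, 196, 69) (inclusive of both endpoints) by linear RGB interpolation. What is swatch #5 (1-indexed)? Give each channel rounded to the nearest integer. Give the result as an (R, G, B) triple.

With 6 swatches and endpoints inclusive, swatch 5 sits at t = (5 − 1)/(6 − 1) = 4/5 ≈ 0.8.
R = 120 + 0.8 × (102 − 120) = 105.6 → 106
G = 224 + 0.8 × (196 − 224) = 201.6 → 202
B = 180 + 0.8 × (69 − 180) = 91.2 → 91

(106, 202, 91)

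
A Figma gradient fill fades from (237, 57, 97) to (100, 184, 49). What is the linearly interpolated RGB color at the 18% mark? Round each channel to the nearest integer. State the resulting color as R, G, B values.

18% corresponds to t = 0.18.
R = 237 + 0.18 × (100 − 237) = 237 + 0.18 × -137 = 212.34 → 212
G = 57 + 0.18 × (184 − 57) = 57 + 0.18 × 127 = 79.86 → 80
B = 97 + 0.18 × (49 − 97) = 97 + 0.18 × -48 = 88.36 → 88

(212, 80, 88)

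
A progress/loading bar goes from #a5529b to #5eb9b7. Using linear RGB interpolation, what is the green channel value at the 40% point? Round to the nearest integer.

G₁ = 82 (from #a5529b), G₂ = 185 (from #5eb9b7).
G = 82 + 0.4 × (185 − 82) = 123.2 → 123

123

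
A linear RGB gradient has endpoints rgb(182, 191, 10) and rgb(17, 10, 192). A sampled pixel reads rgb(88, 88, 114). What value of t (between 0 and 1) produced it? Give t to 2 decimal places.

0.57

Invert the lerp on the B channel (largest span, 182): t = (114 − 10) / (192 − 10) = 104/182 = 0.57143.
Check on R: (88 − 182)/(17 − 182) = 0.5697 ✓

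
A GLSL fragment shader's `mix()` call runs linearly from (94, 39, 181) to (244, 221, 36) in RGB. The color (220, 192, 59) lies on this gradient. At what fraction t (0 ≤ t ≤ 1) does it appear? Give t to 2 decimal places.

0.84

Invert the lerp on the G channel (largest span, 182): t = (192 − 39) / (221 − 39) = 153/182 = 0.84066.
Check on R: (220 − 94)/(244 − 94) = 0.84 ✓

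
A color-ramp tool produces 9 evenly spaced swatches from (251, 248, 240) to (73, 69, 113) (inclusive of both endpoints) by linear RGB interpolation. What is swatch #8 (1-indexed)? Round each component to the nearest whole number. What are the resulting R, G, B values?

With 9 swatches and endpoints inclusive, swatch 8 sits at t = (8 − 1)/(9 − 1) = 7/8 ≈ 0.875.
R = 251 + 0.875 × (73 − 251) = 95.25 → 95
G = 248 + 0.875 × (69 − 248) = 91.375 → 91
B = 240 + 0.875 × (113 − 240) = 128.875 → 129

(95, 91, 129)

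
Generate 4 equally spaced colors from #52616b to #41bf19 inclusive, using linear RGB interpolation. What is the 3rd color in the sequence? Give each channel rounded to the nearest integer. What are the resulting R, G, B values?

With 4 swatches and endpoints inclusive, swatch 3 sits at t = (3 − 1)/(4 − 1) = 2/3 ≈ 0.6667.
#52616b → (82, 97, 107); #41bf19 → (65, 191, 25).
R = 82 + 0.6667 × (65 − 82) = 70.666 → 71
G = 97 + 0.6667 × (191 − 97) = 159.67 → 160
B = 107 + 0.6667 × (25 − 107) = 52.331 → 52

(71, 160, 52)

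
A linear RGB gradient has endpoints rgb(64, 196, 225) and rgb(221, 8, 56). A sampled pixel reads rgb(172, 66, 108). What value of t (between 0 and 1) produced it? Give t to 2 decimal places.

Invert the lerp on the G channel (largest span, 188): t = (66 − 196) / (8 − 196) = -130/-188 = 0.69149.
Check on R: (172 − 64)/(221 − 64) = 0.6879 ✓

0.69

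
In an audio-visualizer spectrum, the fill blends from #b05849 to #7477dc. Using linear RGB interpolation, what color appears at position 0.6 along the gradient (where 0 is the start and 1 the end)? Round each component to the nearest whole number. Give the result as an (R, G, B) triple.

(140, 107, 161)

#b05849 → (176, 88, 73); #7477dc → (116, 119, 220).
R = 176 + 0.6 × (116 − 176) = 176 + 0.6 × -60 = 140 → 140
G = 88 + 0.6 × (119 − 88) = 88 + 0.6 × 31 = 106.6 → 107
B = 73 + 0.6 × (220 − 73) = 73 + 0.6 × 147 = 161.2 → 161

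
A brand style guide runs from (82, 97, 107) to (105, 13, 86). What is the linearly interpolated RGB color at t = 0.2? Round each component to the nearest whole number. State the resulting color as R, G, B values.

R = 82 + 0.2 × (105 − 82) = 82 + 0.2 × 23 = 86.6 → 87
G = 97 + 0.2 × (13 − 97) = 97 + 0.2 × -84 = 80.2 → 80
B = 107 + 0.2 × (86 − 107) = 107 + 0.2 × -21 = 102.8 → 103

(87, 80, 103)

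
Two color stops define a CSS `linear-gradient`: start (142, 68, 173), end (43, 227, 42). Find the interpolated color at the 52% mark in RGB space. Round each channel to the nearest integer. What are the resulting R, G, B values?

52% corresponds to t = 0.52.
R = 142 + 0.52 × (43 − 142) = 142 + 0.52 × -99 = 90.52 → 91
G = 68 + 0.52 × (227 − 68) = 68 + 0.52 × 159 = 150.68 → 151
B = 173 + 0.52 × (42 − 173) = 173 + 0.52 × -131 = 104.88 → 105
So the blended color is (91, 151, 105), about #5b9769.

(91, 151, 105)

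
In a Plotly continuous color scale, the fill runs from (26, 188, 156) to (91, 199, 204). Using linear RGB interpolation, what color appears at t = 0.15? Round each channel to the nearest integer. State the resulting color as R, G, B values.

R = 26 + 0.15 × (91 − 26) = 26 + 0.15 × 65 = 35.75 → 36
G = 188 + 0.15 × (199 − 188) = 188 + 0.15 × 11 = 189.65 → 190
B = 156 + 0.15 × (204 − 156) = 156 + 0.15 × 48 = 163.2 → 163

(36, 190, 163)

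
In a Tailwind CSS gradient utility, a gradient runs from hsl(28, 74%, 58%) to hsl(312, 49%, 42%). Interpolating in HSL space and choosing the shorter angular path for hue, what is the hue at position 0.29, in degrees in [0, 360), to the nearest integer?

Hue: 312 − 28 = 284°, but |284| > 180 so the shorter arc goes the other way: Δh = 284 − 360 = -76°.
H = 28 + 0.29 × (-76) = 5.96 → 6°

6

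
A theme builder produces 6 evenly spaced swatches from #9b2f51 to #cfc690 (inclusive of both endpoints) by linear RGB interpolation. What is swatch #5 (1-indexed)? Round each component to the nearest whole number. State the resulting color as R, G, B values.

(197, 168, 131)

With 6 swatches and endpoints inclusive, swatch 5 sits at t = (5 − 1)/(6 − 1) = 4/5 ≈ 0.8.
#9b2f51 → (155, 47, 81); #cfc690 → (207, 198, 144).
R = 155 + 0.8 × (207 − 155) = 196.6 → 197
G = 47 + 0.8 × (198 − 47) = 167.8 → 168
B = 81 + 0.8 × (144 − 81) = 131.4 → 131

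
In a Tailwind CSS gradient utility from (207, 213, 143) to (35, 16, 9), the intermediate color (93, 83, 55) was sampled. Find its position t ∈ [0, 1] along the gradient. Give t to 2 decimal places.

Invert the lerp on the G channel (largest span, 197): t = (83 − 213) / (16 − 213) = -130/-197 = 0.6599.
Check on R: (93 − 207)/(35 − 207) = 0.6628 ✓

0.66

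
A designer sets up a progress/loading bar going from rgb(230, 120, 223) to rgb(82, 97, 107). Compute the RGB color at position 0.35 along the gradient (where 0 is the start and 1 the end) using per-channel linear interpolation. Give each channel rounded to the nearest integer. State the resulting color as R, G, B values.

R = 230 + 0.35 × (82 − 230) = 230 + 0.35 × -148 = 178.2 → 178
G = 120 + 0.35 × (97 − 120) = 120 + 0.35 × -23 = 111.95 → 112
B = 223 + 0.35 × (107 − 223) = 223 + 0.35 × -116 = 182.4 → 182

(178, 112, 182)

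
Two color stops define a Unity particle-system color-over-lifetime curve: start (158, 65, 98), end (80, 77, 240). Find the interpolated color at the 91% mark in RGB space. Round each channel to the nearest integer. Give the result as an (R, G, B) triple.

(87, 76, 227)

91% corresponds to t = 0.91.
R = 158 + 0.91 × (80 − 158) = 158 + 0.91 × -78 = 87.02 → 87
G = 65 + 0.91 × (77 − 65) = 65 + 0.91 × 12 = 75.92 → 76
B = 98 + 0.91 × (240 − 98) = 98 + 0.91 × 142 = 227.22 → 227
So the blended color is (87, 76, 227), about #574ce3.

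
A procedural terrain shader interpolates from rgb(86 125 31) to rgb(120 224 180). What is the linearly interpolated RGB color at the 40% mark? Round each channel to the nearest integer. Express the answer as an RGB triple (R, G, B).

40% corresponds to t = 0.4.
R = 86 + 0.4 × (120 − 86) = 86 + 0.4 × 34 = 99.6 → 100
G = 125 + 0.4 × (224 − 125) = 125 + 0.4 × 99 = 164.6 → 165
B = 31 + 0.4 × (180 − 31) = 31 + 0.4 × 149 = 90.6 → 91
So the blended color is (100, 165, 91), about #64a55b.

(100, 165, 91)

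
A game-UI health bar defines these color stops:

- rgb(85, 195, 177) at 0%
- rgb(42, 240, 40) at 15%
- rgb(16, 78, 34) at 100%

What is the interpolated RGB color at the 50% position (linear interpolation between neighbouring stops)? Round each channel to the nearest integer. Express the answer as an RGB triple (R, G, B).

50% lies between the 15% and 100% stops, so the local fraction is t = (50 − 15)/(100 − 15) = 35/85 ≈ 0.4118.
R = 42 + 0.4118 × (16 − 42) = 31.293 → 31
G = 240 + 0.4118 × (78 − 240) = 173.288 → 173
B = 40 + 0.4118 × (34 − 40) = 37.529 → 38

(31, 173, 38)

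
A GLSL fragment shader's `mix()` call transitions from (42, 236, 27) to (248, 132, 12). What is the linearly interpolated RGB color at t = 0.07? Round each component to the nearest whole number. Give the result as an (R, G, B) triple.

R = 42 + 0.07 × (248 − 42) = 42 + 0.07 × 206 = 56.42 → 56
G = 236 + 0.07 × (132 − 236) = 236 + 0.07 × -104 = 228.72 → 229
B = 27 + 0.07 × (12 − 27) = 27 + 0.07 × -15 = 25.95 → 26

(56, 229, 26)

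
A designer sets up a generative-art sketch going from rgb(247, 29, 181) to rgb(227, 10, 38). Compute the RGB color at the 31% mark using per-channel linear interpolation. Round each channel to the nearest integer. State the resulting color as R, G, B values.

31% corresponds to t = 0.31.
R = 247 + 0.31 × (227 − 247) = 247 + 0.31 × -20 = 240.8 → 241
G = 29 + 0.31 × (10 − 29) = 29 + 0.31 × -19 = 23.11 → 23
B = 181 + 0.31 × (38 − 181) = 181 + 0.31 × -143 = 136.67 → 137

(241, 23, 137)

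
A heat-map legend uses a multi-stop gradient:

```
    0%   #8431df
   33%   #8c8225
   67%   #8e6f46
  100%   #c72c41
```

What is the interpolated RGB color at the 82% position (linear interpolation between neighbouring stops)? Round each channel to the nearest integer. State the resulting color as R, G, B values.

82% lies between the 67% and 100% stops, so the local fraction is t = (82 − 67)/(100 − 67) = 15/33 ≈ 0.4545.
#8e6f46 → (142, 111, 70); #c72c41 → (199, 44, 65).
R = 142 + 0.4545 × (199 − 142) = 167.906 → 168
G = 111 + 0.4545 × (44 − 111) = 80.549 → 81
B = 70 + 0.4545 × (65 − 70) = 67.728 → 68

(168, 81, 68)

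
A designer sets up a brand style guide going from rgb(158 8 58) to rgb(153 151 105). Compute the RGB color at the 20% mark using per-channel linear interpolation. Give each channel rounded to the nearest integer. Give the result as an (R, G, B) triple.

20% corresponds to t = 0.2.
R = 158 + 0.2 × (153 − 158) = 158 + 0.2 × -5 = 157 → 157
G = 8 + 0.2 × (151 − 8) = 8 + 0.2 × 143 = 36.6 → 37
B = 58 + 0.2 × (105 − 58) = 58 + 0.2 × 47 = 67.4 → 67

(157, 37, 67)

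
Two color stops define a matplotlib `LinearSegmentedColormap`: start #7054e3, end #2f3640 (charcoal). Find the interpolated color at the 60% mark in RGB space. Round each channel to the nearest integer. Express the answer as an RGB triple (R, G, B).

#7054e3 → (112, 84, 227); #2f3640 → (47, 54, 64).
60% corresponds to t = 0.6.
R = 112 + 0.6 × (47 − 112) = 112 + 0.6 × -65 = 73 → 73
G = 84 + 0.6 × (54 − 84) = 84 + 0.6 × -30 = 66 → 66
B = 227 + 0.6 × (64 − 227) = 227 + 0.6 × -163 = 129.2 → 129
So the blended color is (73, 66, 129), about #494281.

(73, 66, 129)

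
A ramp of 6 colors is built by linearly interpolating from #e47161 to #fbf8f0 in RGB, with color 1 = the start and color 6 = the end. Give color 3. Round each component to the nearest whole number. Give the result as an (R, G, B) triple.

(237, 167, 154)

With 6 swatches and endpoints inclusive, swatch 3 sits at t = (3 − 1)/(6 − 1) = 2/5 ≈ 0.4.
#e47161 → (228, 113, 97); #fbf8f0 → (251, 248, 240).
R = 228 + 0.4 × (251 − 228) = 237.2 → 237
G = 113 + 0.4 × (248 − 113) = 167 → 167
B = 97 + 0.4 × (240 − 97) = 154.2 → 154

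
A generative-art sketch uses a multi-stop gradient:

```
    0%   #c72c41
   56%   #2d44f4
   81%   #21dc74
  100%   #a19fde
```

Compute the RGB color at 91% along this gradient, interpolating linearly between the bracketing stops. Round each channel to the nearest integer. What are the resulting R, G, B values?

91% lies between the 81% and 100% stops, so the local fraction is t = (91 − 81)/(100 − 81) = 10/19 ≈ 0.5263.
#21dc74 → (33, 220, 116); #a19fde → (161, 159, 222).
R = 33 + 0.5263 × (161 − 33) = 100.366 → 100
G = 220 + 0.5263 × (159 − 220) = 187.896 → 188
B = 116 + 0.5263 × (222 − 116) = 171.788 → 172

(100, 188, 172)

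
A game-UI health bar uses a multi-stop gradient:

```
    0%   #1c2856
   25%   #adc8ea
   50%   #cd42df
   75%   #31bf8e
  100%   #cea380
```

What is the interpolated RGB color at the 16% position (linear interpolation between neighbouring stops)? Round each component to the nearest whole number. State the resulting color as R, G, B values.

16% lies between the 0% and 25% stops, so the local fraction is t = (16 − 0)/(25 − 0) = 16/25 ≈ 0.64.
#1c2856 → (28, 40, 86); #adc8ea → (173, 200, 234).
R = 28 + 0.64 × (173 − 28) = 120.8 → 121
G = 40 + 0.64 × (200 − 40) = 142.4 → 142
B = 86 + 0.64 × (234 − 86) = 180.72 → 181

(121, 142, 181)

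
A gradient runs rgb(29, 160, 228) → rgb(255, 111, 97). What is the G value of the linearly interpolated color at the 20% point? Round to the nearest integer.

G = 160 + 0.2 × (111 − 160) = 150.2 → 150

150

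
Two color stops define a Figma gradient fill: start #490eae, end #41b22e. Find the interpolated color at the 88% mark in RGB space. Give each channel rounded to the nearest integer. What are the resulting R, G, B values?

#490eae → (73, 14, 174); #41b22e → (65, 178, 46).
88% corresponds to t = 0.88.
R = 73 + 0.88 × (65 − 73) = 73 + 0.88 × -8 = 65.96 → 66
G = 14 + 0.88 × (178 − 14) = 14 + 0.88 × 164 = 158.32 → 158
B = 174 + 0.88 × (46 − 174) = 174 + 0.88 × -128 = 61.36 → 61
So the blended color is (66, 158, 61), about #429e3d.

(66, 158, 61)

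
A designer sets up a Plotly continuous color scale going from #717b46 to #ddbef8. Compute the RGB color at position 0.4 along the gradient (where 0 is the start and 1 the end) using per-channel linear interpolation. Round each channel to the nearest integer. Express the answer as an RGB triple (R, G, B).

(156, 150, 141)

#717b46 → (113, 123, 70); #ddbef8 → (221, 190, 248).
R = 113 + 0.4 × (221 − 113) = 113 + 0.4 × 108 = 156.2 → 156
G = 123 + 0.4 × (190 − 123) = 123 + 0.4 × 67 = 149.8 → 150
B = 70 + 0.4 × (248 − 70) = 70 + 0.4 × 178 = 141.2 → 141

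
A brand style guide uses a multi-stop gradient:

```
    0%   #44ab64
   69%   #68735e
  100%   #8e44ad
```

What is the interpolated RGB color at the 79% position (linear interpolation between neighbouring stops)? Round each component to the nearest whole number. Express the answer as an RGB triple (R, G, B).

79% lies between the 69% and 100% stops, so the local fraction is t = (79 − 69)/(100 − 69) = 10/31 ≈ 0.3226.
#68735e → (104, 115, 94); #8e44ad → (142, 68, 173).
R = 104 + 0.3226 × (142 − 104) = 116.259 → 116
G = 115 + 0.3226 × (68 − 115) = 99.838 → 100
B = 94 + 0.3226 × (173 − 94) = 119.485 → 119

(116, 100, 119)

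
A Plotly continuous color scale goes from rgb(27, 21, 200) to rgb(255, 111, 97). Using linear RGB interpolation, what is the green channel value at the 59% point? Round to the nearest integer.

74

G = 21 + 0.59 × (111 − 21) = 74.1 → 74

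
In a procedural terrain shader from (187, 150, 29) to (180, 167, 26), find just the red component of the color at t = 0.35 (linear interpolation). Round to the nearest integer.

185

R = 187 + 0.35 × (180 − 187) = 184.55 → 185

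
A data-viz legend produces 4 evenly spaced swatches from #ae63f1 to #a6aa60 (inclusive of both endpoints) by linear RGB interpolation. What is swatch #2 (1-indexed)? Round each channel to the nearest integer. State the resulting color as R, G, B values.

(171, 123, 193)

With 4 swatches and endpoints inclusive, swatch 2 sits at t = (2 − 1)/(4 − 1) = 1/3 ≈ 0.3333.
#ae63f1 → (174, 99, 241); #a6aa60 → (166, 170, 96).
R = 174 + 0.3333 × (166 − 174) = 171.334 → 171
G = 99 + 0.3333 × (170 − 99) = 122.664 → 123
B = 241 + 0.3333 × (96 − 241) = 192.672 → 193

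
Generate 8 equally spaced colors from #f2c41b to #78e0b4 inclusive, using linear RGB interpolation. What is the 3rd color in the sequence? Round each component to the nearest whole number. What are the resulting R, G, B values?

(207, 204, 71)

With 8 swatches and endpoints inclusive, swatch 3 sits at t = (3 − 1)/(8 − 1) = 2/7 ≈ 0.2857.
#f2c41b → (242, 196, 27); #78e0b4 → (120, 224, 180).
R = 242 + 0.2857 × (120 − 242) = 207.145 → 207
G = 196 + 0.2857 × (224 − 196) = 204 → 204
B = 27 + 0.2857 × (180 − 27) = 70.712 → 71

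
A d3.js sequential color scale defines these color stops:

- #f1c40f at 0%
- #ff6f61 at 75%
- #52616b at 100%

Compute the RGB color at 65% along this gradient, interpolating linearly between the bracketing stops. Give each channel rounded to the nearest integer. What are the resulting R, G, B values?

65% lies between the 0% and 75% stops, so the local fraction is t = (65 − 0)/(75 − 0) = 65/75 ≈ 0.8667.
#f1c40f → (241, 196, 15); #ff6f61 → (255, 111, 97).
R = 241 + 0.8667 × (255 − 241) = 253.134 → 253
G = 196 + 0.8667 × (111 − 196) = 122.331 → 122
B = 15 + 0.8667 × (97 − 15) = 86.069 → 86

(253, 122, 86)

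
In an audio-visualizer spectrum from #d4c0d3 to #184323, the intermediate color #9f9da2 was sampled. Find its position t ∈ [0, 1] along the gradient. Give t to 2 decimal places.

0.28

Invert the lerp on the R channel (largest span, 188): t = (159 − 212) / (24 − 212) = -53/-188 = 0.28191.
Check on G: (157 − 192)/(67 − 192) = 0.28 ✓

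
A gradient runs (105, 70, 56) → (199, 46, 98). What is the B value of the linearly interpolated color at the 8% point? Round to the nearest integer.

B = 56 + 0.08 × (98 − 56) = 59.36 → 59

59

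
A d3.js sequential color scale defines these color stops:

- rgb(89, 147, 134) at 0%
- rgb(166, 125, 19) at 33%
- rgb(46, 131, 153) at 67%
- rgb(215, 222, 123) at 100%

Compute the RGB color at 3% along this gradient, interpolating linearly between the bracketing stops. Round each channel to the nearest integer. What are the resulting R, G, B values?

3% lies between the 0% and 33% stops, so the local fraction is t = (3 − 0)/(33 − 0) = 3/33 ≈ 0.0909.
R = 89 + 0.0909 × (166 − 89) = 95.999 → 96
G = 147 + 0.0909 × (125 − 147) = 145 → 145
B = 134 + 0.0909 × (19 − 134) = 123.546 → 124

(96, 145, 124)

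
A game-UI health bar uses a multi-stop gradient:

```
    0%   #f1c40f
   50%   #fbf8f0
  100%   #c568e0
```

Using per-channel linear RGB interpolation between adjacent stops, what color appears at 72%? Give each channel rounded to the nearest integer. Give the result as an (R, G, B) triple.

72% lies between the 50% and 100% stops, so the local fraction is t = (72 − 50)/(100 − 50) = 22/50 ≈ 0.44.
#fbf8f0 → (251, 248, 240); #c568e0 → (197, 104, 224).
R = 251 + 0.44 × (197 − 251) = 227.24 → 227
G = 248 + 0.44 × (104 − 248) = 184.64 → 185
B = 240 + 0.44 × (224 − 240) = 232.96 → 233

(227, 185, 233)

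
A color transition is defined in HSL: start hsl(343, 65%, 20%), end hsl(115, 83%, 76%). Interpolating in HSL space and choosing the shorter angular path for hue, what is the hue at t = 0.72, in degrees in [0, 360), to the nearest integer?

Hue: 115 − 343 = -228°, but |-228| > 180 so the shorter arc goes the other way: Δh = -228 + 360 = 132°.
H = 343 + 0.72 × (132) = 438.04 → 438 → 438 mod 360 = 78°

78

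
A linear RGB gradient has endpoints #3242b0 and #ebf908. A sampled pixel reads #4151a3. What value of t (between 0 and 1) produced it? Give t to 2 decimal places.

Invert the lerp on the R channel (largest span, 185): t = (65 − 50) / (235 − 50) = 15/185 = 0.081081.
Check on G: (81 − 66)/(249 − 66) = 0.08197 ✓

0.08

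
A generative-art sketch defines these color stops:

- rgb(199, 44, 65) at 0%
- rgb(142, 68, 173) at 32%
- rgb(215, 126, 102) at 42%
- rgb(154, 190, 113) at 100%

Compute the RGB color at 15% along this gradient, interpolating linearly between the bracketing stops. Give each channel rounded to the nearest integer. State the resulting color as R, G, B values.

15% lies between the 0% and 32% stops, so the local fraction is t = (15 − 0)/(32 − 0) = 15/32 ≈ 0.4688.
R = 199 + 0.4688 × (142 − 199) = 172.278 → 172
G = 44 + 0.4688 × (68 − 44) = 55.251 → 55
B = 65 + 0.4688 × (173 − 65) = 115.63 → 116

(172, 55, 116)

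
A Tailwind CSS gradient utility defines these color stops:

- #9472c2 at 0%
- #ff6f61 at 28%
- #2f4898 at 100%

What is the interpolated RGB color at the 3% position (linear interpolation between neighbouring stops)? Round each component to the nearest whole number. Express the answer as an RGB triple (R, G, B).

3% lies between the 0% and 28% stops, so the local fraction is t = (3 − 0)/(28 − 0) = 3/28 ≈ 0.1071.
#9472c2 → (148, 114, 194); #ff6f61 → (255, 111, 97).
R = 148 + 0.1071 × (255 − 148) = 159.46 → 159
G = 114 + 0.1071 × (111 − 114) = 113.679 → 114
B = 194 + 0.1071 × (97 − 194) = 183.611 → 184

(159, 114, 184)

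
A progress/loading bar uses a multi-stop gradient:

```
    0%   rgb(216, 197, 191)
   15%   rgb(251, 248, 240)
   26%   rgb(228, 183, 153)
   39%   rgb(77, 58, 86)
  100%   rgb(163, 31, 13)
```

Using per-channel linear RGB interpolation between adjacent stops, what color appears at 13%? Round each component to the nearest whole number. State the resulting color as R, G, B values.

(246, 241, 233)

13% lies between the 0% and 15% stops, so the local fraction is t = (13 − 0)/(15 − 0) = 13/15 ≈ 0.8667.
R = 216 + 0.8667 × (251 − 216) = 246.334 → 246
G = 197 + 0.8667 × (248 − 197) = 241.202 → 241
B = 191 + 0.8667 × (240 − 191) = 233.468 → 233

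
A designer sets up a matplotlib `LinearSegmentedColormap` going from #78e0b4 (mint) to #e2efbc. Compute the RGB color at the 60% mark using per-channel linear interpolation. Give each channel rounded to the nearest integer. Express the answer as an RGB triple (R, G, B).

#78e0b4 → (120, 224, 180); #e2efbc → (226, 239, 188).
60% corresponds to t = 0.6.
R = 120 + 0.6 × (226 − 120) = 120 + 0.6 × 106 = 183.6 → 184
G = 224 + 0.6 × (239 − 224) = 224 + 0.6 × 15 = 233 → 233
B = 180 + 0.6 × (188 − 180) = 180 + 0.6 × 8 = 184.8 → 185
So the blended color is (184, 233, 185), about #b8e9b9.

(184, 233, 185)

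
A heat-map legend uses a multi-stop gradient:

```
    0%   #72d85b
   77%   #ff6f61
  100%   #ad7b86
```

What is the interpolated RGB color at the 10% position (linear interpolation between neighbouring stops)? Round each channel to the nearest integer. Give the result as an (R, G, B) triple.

(132, 202, 92)

10% lies between the 0% and 77% stops, so the local fraction is t = (10 − 0)/(77 − 0) = 10/77 ≈ 0.1299.
#72d85b → (114, 216, 91); #ff6f61 → (255, 111, 97).
R = 114 + 0.1299 × (255 − 114) = 132.316 → 132
G = 216 + 0.1299 × (111 − 216) = 202.361 → 202
B = 91 + 0.1299 × (97 − 91) = 91.779 → 92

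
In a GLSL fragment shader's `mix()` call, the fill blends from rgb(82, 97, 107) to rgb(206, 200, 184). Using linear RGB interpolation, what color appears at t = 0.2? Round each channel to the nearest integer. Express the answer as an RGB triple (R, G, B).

R = 82 + 0.2 × (206 − 82) = 82 + 0.2 × 124 = 106.8 → 107
G = 97 + 0.2 × (200 − 97) = 97 + 0.2 × 103 = 117.6 → 118
B = 107 + 0.2 × (184 − 107) = 107 + 0.2 × 77 = 122.4 → 122
So the blended color is (107, 118, 122), about #6b767a.

(107, 118, 122)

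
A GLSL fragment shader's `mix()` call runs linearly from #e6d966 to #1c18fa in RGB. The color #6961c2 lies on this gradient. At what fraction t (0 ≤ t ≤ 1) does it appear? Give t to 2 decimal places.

0.62

Invert the lerp on the R channel (largest span, 202): t = (105 − 230) / (28 − 230) = -125/-202 = 0.61881.
Check on G: (97 − 217)/(24 − 217) = 0.6218 ✓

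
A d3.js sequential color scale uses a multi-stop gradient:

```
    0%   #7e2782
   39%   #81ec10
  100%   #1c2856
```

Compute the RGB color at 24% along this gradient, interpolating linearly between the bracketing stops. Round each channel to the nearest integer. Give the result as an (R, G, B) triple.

24% lies between the 0% and 39% stops, so the local fraction is t = (24 − 0)/(39 − 0) = 24/39 ≈ 0.6154.
#7e2782 → (126, 39, 130); #81ec10 → (129, 236, 16).
R = 126 + 0.6154 × (129 − 126) = 127.846 → 128
G = 39 + 0.6154 × (236 − 39) = 160.234 → 160
B = 130 + 0.6154 × (16 − 130) = 59.844 → 60

(128, 160, 60)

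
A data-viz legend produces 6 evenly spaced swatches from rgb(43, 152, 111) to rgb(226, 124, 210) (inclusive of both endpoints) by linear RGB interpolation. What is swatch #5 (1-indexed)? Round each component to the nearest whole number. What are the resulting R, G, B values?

With 6 swatches and endpoints inclusive, swatch 5 sits at t = (5 − 1)/(6 − 1) = 4/5 ≈ 0.8.
R = 43 + 0.8 × (226 − 43) = 189.4 → 189
G = 152 + 0.8 × (124 − 152) = 129.6 → 130
B = 111 + 0.8 × (210 − 111) = 190.2 → 190

(189, 130, 190)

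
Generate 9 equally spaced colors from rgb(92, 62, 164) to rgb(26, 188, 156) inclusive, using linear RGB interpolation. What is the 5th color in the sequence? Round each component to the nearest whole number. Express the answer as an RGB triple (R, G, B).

With 9 swatches and endpoints inclusive, swatch 5 sits at t = (5 − 1)/(9 − 1) = 4/8 ≈ 0.5.
R = 92 + 0.5 × (26 − 92) = 59 → 59
G = 62 + 0.5 × (188 − 62) = 125 → 125
B = 164 + 0.5 × (156 − 164) = 160 → 160

(59, 125, 160)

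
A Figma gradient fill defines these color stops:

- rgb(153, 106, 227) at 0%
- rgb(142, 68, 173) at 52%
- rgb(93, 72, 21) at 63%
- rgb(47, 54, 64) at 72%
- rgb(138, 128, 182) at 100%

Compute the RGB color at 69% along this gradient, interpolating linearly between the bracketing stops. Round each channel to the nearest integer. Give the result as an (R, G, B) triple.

69% lies between the 63% and 72% stops, so the local fraction is t = (69 − 63)/(72 − 63) = 6/9 ≈ 0.6667.
R = 93 + 0.6667 × (47 − 93) = 62.332 → 62
G = 72 + 0.6667 × (54 − 72) = 59.999 → 60
B = 21 + 0.6667 × (64 − 21) = 49.668 → 50

(62, 60, 50)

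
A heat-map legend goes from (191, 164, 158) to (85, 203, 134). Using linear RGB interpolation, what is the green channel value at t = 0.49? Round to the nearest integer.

183

G = 164 + 0.49 × (203 − 164) = 183.11 → 183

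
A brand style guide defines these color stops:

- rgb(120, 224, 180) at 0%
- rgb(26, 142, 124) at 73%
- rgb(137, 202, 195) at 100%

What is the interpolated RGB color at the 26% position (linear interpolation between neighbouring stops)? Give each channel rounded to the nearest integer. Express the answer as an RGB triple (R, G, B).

26% lies between the 0% and 73% stops, so the local fraction is t = (26 − 0)/(73 − 0) = 26/73 ≈ 0.3562.
R = 120 + 0.3562 × (26 − 120) = 86.517 → 87
G = 224 + 0.3562 × (142 − 224) = 194.792 → 195
B = 180 + 0.3562 × (124 − 180) = 160.053 → 160

(87, 195, 160)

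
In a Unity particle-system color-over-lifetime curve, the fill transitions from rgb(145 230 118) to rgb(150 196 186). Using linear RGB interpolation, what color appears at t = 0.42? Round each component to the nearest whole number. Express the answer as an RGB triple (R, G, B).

R = 145 + 0.42 × (150 − 145) = 145 + 0.42 × 5 = 147.1 → 147
G = 230 + 0.42 × (196 − 230) = 230 + 0.42 × -34 = 215.72 → 216
B = 118 + 0.42 × (186 − 118) = 118 + 0.42 × 68 = 146.56 → 147

(147, 216, 147)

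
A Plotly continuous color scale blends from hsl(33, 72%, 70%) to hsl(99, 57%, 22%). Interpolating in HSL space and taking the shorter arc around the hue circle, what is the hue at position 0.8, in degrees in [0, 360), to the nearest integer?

86

Hue arc: Δh = 99 − 33 = 66° (|Δh| ≤ 180, already the shorter path).
H = 33 + 0.8 × (66) = 85.8 → 86°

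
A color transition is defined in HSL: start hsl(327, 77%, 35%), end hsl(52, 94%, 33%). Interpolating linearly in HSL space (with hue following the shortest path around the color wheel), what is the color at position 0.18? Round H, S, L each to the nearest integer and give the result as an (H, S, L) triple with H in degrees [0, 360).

Hue: 52 − 327 = -275°, but |-275| > 180 so the shorter arc goes the other way: Δh = -275 + 360 = 85°.
H = 327 + 0.18 × (85) = 342.3 → 342°
S = 77 + 0.18 × (94 − 77) = 80.06 → 80%
L = 35 + 0.18 × (33 − 35) = 34.64 → 35%

(342, 80, 35)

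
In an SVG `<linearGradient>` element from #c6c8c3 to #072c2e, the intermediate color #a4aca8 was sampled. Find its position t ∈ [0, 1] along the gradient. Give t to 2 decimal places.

Invert the lerp on the R channel (largest span, 191): t = (164 − 198) / (7 − 198) = -34/-191 = 0.17801.
Check on G: (172 − 200)/(44 − 200) = 0.1795 ✓

0.18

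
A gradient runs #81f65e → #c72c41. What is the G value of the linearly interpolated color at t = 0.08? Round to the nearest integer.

G₁ = 246 (from #81f65e), G₂ = 44 (from #c72c41).
G = 246 + 0.08 × (44 − 246) = 229.84 → 230

230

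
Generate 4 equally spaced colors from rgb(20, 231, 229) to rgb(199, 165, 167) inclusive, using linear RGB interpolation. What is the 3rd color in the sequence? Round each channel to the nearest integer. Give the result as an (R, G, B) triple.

(139, 187, 188)

With 4 swatches and endpoints inclusive, swatch 3 sits at t = (3 − 1)/(4 − 1) = 2/3 ≈ 0.6667.
R = 20 + 0.6667 × (199 − 20) = 139.339 → 139
G = 231 + 0.6667 × (165 − 231) = 186.998 → 187
B = 229 + 0.6667 × (167 − 229) = 187.665 → 188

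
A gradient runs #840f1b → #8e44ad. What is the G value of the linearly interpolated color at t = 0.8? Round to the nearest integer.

G₁ = 15 (from #840f1b), G₂ = 68 (from #8e44ad).
G = 15 + 0.8 × (68 − 15) = 57.4 → 57

57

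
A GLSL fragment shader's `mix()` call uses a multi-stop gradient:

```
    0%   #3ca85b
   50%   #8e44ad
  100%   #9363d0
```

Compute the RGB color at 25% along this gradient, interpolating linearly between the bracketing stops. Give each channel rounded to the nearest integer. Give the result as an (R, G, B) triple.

(101, 118, 132)

25% lies between the 0% and 50% stops, so the local fraction is t = (25 − 0)/(50 − 0) = 25/50 ≈ 0.5.
#3ca85b → (60, 168, 91); #8e44ad → (142, 68, 173).
R = 60 + 0.5 × (142 − 60) = 101 → 101
G = 168 + 0.5 × (68 − 168) = 118 → 118
B = 91 + 0.5 × (173 − 91) = 132 → 132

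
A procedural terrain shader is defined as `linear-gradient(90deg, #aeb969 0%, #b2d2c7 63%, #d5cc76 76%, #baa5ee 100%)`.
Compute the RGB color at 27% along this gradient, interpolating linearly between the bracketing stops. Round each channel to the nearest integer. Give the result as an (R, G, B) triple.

27% lies between the 0% and 63% stops, so the local fraction is t = (27 − 0)/(63 − 0) = 27/63 ≈ 0.4286.
#aeb969 → (174, 185, 105); #b2d2c7 → (178, 210, 199).
R = 174 + 0.4286 × (178 − 174) = 175.714 → 176
G = 185 + 0.4286 × (210 − 185) = 195.715 → 196
B = 105 + 0.4286 × (199 − 105) = 145.288 → 145

(176, 196, 145)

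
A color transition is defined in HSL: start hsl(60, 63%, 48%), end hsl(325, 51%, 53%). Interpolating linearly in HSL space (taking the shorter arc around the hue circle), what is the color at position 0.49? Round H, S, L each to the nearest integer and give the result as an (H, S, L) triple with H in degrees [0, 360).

(13, 57, 50)

Hue: 325 − 60 = 265°, but |265| > 180 so the shorter arc goes the other way: Δh = 265 − 360 = -95°.
H = 60 + 0.49 × (-95) = 13.45 → 13°
S = 63 + 0.49 × (51 − 63) = 57.12 → 57%
L = 48 + 0.49 × (53 − 48) = 50.45 → 50%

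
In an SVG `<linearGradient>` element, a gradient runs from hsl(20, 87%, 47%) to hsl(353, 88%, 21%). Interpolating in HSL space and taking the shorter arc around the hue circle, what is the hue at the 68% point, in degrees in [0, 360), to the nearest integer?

Hue: 353 − 20 = 333°, but |333| > 180 so the shorter arc goes the other way: Δh = 333 − 360 = -27°.
H = 20 + 0.68 × (-27) = 1.64 → 2°

2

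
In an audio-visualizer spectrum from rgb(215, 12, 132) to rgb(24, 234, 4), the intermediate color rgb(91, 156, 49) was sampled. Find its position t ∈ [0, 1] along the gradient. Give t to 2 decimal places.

0.65

Invert the lerp on the G channel (largest span, 222): t = (156 − 12) / (234 − 12) = 144/222 = 0.64865.
Check on R: (91 − 215)/(24 − 215) = 0.6492 ✓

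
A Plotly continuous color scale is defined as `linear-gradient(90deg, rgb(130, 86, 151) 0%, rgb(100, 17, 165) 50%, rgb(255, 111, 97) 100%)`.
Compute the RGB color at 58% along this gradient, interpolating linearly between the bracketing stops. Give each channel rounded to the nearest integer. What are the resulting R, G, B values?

58% lies between the 50% and 100% stops, so the local fraction is t = (58 − 50)/(100 − 50) = 8/50 ≈ 0.16.
R = 100 + 0.16 × (255 − 100) = 124.8 → 125
G = 17 + 0.16 × (111 − 17) = 32.04 → 32
B = 165 + 0.16 × (97 − 165) = 154.12 → 154

(125, 32, 154)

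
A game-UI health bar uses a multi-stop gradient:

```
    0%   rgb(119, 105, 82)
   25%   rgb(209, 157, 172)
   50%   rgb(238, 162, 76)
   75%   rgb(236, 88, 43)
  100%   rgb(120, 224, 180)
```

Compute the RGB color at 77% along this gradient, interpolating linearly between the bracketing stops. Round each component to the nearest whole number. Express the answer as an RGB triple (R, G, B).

(227, 99, 54)

77% lies between the 75% and 100% stops, so the local fraction is t = (77 − 75)/(100 − 75) = 2/25 ≈ 0.08.
R = 236 + 0.08 × (120 − 236) = 226.72 → 227
G = 88 + 0.08 × (224 − 88) = 98.88 → 99
B = 43 + 0.08 × (180 − 43) = 53.96 → 54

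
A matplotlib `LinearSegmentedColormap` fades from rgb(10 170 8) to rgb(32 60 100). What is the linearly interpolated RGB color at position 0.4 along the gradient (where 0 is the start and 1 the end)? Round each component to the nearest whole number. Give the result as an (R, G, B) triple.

(19, 126, 45)

R = 10 + 0.4 × (32 − 10) = 10 + 0.4 × 22 = 18.8 → 19
G = 170 + 0.4 × (60 − 170) = 170 + 0.4 × -110 = 126 → 126
B = 8 + 0.4 × (100 − 8) = 8 + 0.4 × 92 = 44.8 → 45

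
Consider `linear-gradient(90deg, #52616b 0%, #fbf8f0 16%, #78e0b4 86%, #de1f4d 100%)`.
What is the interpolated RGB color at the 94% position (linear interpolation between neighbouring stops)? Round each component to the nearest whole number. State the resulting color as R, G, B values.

94% lies between the 86% and 100% stops, so the local fraction is t = (94 − 86)/(100 − 86) = 8/14 ≈ 0.5714.
#78e0b4 → (120, 224, 180); #de1f4d → (222, 31, 77).
R = 120 + 0.5714 × (222 − 120) = 178.283 → 178
G = 224 + 0.5714 × (31 − 224) = 113.72 → 114
B = 180 + 0.5714 × (77 − 180) = 121.146 → 121

(178, 114, 121)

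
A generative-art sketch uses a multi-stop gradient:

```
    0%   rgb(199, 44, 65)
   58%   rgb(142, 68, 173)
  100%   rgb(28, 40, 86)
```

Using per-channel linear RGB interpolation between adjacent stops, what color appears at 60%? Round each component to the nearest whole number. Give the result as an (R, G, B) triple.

(137, 67, 169)

60% lies between the 58% and 100% stops, so the local fraction is t = (60 − 58)/(100 − 58) = 2/42 ≈ 0.0476.
R = 142 + 0.0476 × (28 − 142) = 136.574 → 137
G = 68 + 0.0476 × (40 − 68) = 66.667 → 67
B = 173 + 0.0476 × (86 − 173) = 168.859 → 169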